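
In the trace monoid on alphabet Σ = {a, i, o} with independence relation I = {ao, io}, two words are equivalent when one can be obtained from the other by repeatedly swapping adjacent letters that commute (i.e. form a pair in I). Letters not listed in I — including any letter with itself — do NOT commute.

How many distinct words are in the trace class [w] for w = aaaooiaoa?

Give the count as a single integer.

0(a) covers ∅
1(a) covers 0:a
2(a) covers 1:a
3(o) covers ∅
4(o) covers 3:o
5(i) covers 2:a
6(a) covers 5:i
7(o) covers 4:o
8(a) covers 6:a
floor of heap: 0:a, 3:o
completions by unplaced set U, small U first (add the entries for U minus each lowest piece of U):
  |U|=1: {7}:1  {8}:1
  |U|=2: {4,7}:1  {6,8}:1  {7,8}:2
  |U|=3: {3,4,7}:1  {4,7,8}:3  {5,6,8}:1  {6,7,8}:3
  |U|=4: {2,5,6,8}:1  {3,4,7,8}:4  {4,6,7,8}:6  {5,6,7,8}:4
  |U|=5: {1,2,5,6,8}:1  {2,5,6,7,8}:5  {3,4,6,7,8}:10  {4,5,6,7,8}:10
  |U|=6: {0,1,2,5,6,8}:1  {1,2,5,6,7,8}:6  {2,4,5,6,7,8}:15  {3,4,5,6,7,8}:20
  |U|=7: {0,1,2,5,6,7,8}:7  {1,2,4,5,6,7,8}:21  {2,3,4,5,6,7,8}:35
  start at 0(a): 56
  start at 3(o): 28
sum over floor = 84

84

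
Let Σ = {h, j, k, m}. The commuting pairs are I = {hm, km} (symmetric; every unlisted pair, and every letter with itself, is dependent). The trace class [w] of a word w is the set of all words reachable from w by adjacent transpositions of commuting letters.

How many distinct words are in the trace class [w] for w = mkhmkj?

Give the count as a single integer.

10

#0=m has no predecessor
#1=k has no predecessor
#2=h depends on [1:k]
#3=m depends on [0:m]
#4=k depends on [2:h]
#5=j depends on [3:m, 4:k]
sources: [0:m, 1:k]
N(rest) = Σ N(rest − s) over sources s of rest; N(one piece) = 1:
  size 1 → [5]=1
  size 2 → [3,5]=1  [4,5]=1
  size 3 → [0,3,5]=1  [2,4,5]=1  [3,4,5]=2
  size 4 → [0,3,4,5]=3  [1,2,4,5]=1  [2,3,4,5]=3
  first=0(m) contributes 4
  first=1(k) contributes 6
|[w]| = 10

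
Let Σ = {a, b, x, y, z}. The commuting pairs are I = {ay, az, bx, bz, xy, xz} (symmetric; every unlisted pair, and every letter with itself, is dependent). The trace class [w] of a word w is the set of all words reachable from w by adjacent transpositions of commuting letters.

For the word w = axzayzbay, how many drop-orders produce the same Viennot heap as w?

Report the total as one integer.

70

0(a) covers ∅
1(x) covers 0:a
2(z) covers ∅
3(a) covers 1:x
4(y) covers 2:z
5(z) covers 4:y
6(b) covers 3:a, 4:y
7(a) covers 6:b
8(y) covers 5:z, 6:b
floor of heap: 0:a, 2:z
completions by unplaced set U, small U first (add the entries for U minus each lowest piece of U):
  |U|=1: {7}:1  {8}:1
  |U|=2: {5,8}:1  {7,8}:2
  |U|=3: {5,7,8}:3  {6,7,8}:2
  |U|=4: {3,6,7,8}:2  {5,6,7,8}:5
  |U|=5: {1,3,6,7,8}:2  {3,5,6,7,8}:7  {4,5,6,7,8}:5
  |U|=6: {0,1,3,6,7,8}:2  {1,3,5,6,7,8}:9  {2,4,5,6,7,8}:5  {3,4,5,6,7,8}:12
  |U|=7: {0,1,3,5,6,7,8}:11  {1,3,4,5,6,7,8}:21  {2,3,4,5,6,7,8}:17
  start at 0(a): 38
  start at 2(z): 32
sum over floor = 70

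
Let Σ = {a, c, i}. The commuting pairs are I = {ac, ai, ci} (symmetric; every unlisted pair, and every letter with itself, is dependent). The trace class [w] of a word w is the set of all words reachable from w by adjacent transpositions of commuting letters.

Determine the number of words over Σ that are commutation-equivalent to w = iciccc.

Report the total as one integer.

drop 0:i onto floor
drop 1:c onto floor
drop 2:i onto {0:i}
drop 3:c onto {1:c}
drop 4:c onto {3:c}
drop 5:c onto {4:c}
ground layer = {0:i, 1:c}
drop-orders for the pieces not yet dropped (sum over which currently-grounded one goes next):
  1 to go: {2} 1  {5} 1
  2 to go: {0,2} 1  {2,5} 2  {4,5} 1
  3 to go: {0,2,5} 3  {2,4,5} 3  {3,4,5} 1
  4 to go: {0,2,4,5} 6  {1,3,4,5} 1  {2,3,4,5} 4
  if 0:i drops first: 5 orders
  if 1:c drops first: 10 orders
heap linearizations: 15

15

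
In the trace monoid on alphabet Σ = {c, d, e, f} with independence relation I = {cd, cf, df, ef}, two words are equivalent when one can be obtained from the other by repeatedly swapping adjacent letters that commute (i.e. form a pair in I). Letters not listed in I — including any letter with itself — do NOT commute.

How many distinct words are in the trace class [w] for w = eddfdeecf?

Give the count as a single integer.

36

#0=e has no predecessor
#1=d depends on [0:e]
#2=d depends on [1:d]
#3=f has no predecessor
#4=d depends on [2:d]
#5=e depends on [4:d]
#6=e depends on [5:e]
#7=c depends on [6:e]
#8=f depends on [3:f]
sources: [0:e, 3:f]
N(rest) = Σ N(rest − s) over sources s of rest; N(one piece) = 1:
  size 1 → [7]=1  [8]=1
  size 2 → [3,8]=1  [6,7]=1  [7,8]=2
  size 3 → [3,7,8]=3  [5,6,7]=1  [6,7,8]=3
  size 4 → [3,6,7,8]=6  [4,5,6,7]=1  [5,6,7,8]=4
  size 5 → [2,4,5,6,7]=1  [3,5,6,7,8]=10  [4,5,6,7,8]=5
  size 6 → [1,2,4,5,6,7]=1  [2,4,5,6,7,8]=6  [3,4,5,6,7,8]=15
  size 7 → [0,1,2,4,5,6,7]=1  [1,2,4,5,6,7,8]=7  [2,3,4,5,6,7,8]=21
  first=0(e) contributes 28
  first=3(f) contributes 8
|[w]| = 36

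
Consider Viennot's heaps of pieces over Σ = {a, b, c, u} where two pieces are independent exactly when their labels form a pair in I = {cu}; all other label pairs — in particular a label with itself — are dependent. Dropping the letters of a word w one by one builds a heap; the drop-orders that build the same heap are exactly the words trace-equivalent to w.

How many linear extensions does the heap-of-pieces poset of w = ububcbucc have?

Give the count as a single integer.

3

#0=u has no predecessor
#1=b depends on [0:u]
#2=u depends on [1:b]
#3=b depends on [2:u]
#4=c depends on [3:b]
#5=b depends on [4:c]
#6=u depends on [5:b]
#7=c depends on [5:b]
#8=c depends on [7:c]
sources: [0:u]
N(rest) = Σ N(rest − s) over sources s of rest; N(one piece) = 1:
  size 1 → [6]=1  [8]=1
  size 2 → [6,8]=2  [7,8]=1
  size 3 → [6,7,8]=3
  size 4 → [5,6,7,8]=3
  size 5 → [4,5,6,7,8]=3
  size 6 → [3,4,5,6,7,8]=3
  size 7 → [2,3,4,5,6,7,8]=3
  first=0(u) contributes 3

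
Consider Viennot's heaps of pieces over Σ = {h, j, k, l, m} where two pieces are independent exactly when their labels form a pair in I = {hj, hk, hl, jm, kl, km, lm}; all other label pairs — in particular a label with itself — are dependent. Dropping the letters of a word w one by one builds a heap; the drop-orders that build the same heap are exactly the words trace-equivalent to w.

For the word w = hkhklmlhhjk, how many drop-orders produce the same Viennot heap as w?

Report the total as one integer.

0(h) covers ∅
1(k) covers ∅
2(h) covers 0:h
3(k) covers 1:k
4(l) covers ∅
5(m) covers 2:h
6(l) covers 4:l
7(h) covers 5:m
8(h) covers 7:h
9(j) covers 3:k, 6:l
10(k) covers 9:j
floor of heap: 0:h, 1:k, 4:l
completions by unplaced set U, small U first (add the entries for U minus each lowest piece of U):
  |U|=1: {8}:1  {10}:1
  |U|=2: {7,8}:1  {8,10}:2  {9,10}:1
  |U|=3: {3,9,10}:1  {5,7,8}:1  {6,9,10}:1  {7,8,10}:3  {8,9,10}:3
  |U|=4: {1,3,9,10}:1  {2,5,7,8}:1  {3,6,9,10}:2  {3,8,9,10}:4  {4,6,9,10}:1  {5,7,8,10}:4  {6,8,9,10}:4  {7,8,9,10}:6
  |U|=5: {0,2,5,7,8}:1  {1,3,6,9,10}:3  {1,3,8,9,10}:5  {2,5,7,8,10}:5  {3,4,6,9,10}:3  {3,6,8,9,10}:10  {3,7,8,9,10}:10  {4,6,8,9,10}:5  {5,7,8,9,10}:10  {6,7,8,9,10}:10
  |U|=6: {0,2,5,7,8,10}:6  {1,3,4,6,9,10}:6  {1,3,6,8,9,10}:18  {1,3,7,8,9,10}:15  {2,5,7,8,9,10}:15  {3,4,6,8,9,10}:18  {3,5,7,8,9,10}:20  {3,6,7,8,9,10}:30  {4,6,7,8,9,10}:15  {5,6,7,8,9,10}:20
  |U|=7: {0,2,5,7,8,9,10}:21  {1,3,4,6,8,9,10}:42  {1,3,5,7,8,9,10}:35  {1,3,6,7,8,9,10}:63  {2,3,5,7,8,9,10}:35  {2,5,6,7,8,9,10}:35  {3,4,6,7,8,9,10}:63  {3,5,6,7,8,9,10}:70  {4,5,6,7,8,9,10}:35
  |U|=8: {0,2,3,5,7,8,9,10}:56  {0,2,5,6,7,8,9,10}:56  {1,2,3,5,7,8,9,10}:70  {1,3,4,6,7,8,9,10}:168  {1,3,5,6,7,8,9,10}:168  {2,3,5,6,7,8,9,10}:140  {2,4,5,6,7,8,9,10}:70  {3,4,5,6,7,8,9,10}:168
  |U|=9: {0,1,2,3,5,7,8,9,10}:126  {0,2,3,5,6,7,8,9,10}:252  {0,2,4,5,6,7,8,9,10}:126  {1,2,3,5,6,7,8,9,10}:378  {1,3,4,5,6,7,8,9,10}:504  {2,3,4,5,6,7,8,9,10}:378
  start at 0(h): 1260
  start at 1(k): 756
  start at 4(l): 756
sum over floor = 2772

2772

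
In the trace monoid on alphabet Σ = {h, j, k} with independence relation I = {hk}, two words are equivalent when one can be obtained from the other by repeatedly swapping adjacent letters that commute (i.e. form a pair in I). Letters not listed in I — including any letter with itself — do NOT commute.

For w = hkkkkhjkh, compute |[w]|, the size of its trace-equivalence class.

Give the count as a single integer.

piece 0:h — minimal
piece 1:k — minimal
piece 2:k rests on {1:k}
piece 3:k rests on {2:k}
piece 4:k rests on {3:k}
piece 5:h rests on {0:h}
piece 6:j rests on {4:k, 5:h}
piece 7:k rests on {6:j}
piece 8:h rests on {6:j}
minimal pieces: {0:h, 1:k}
ways to finish when only these pieces remain (= sum over removing one remaining piece with nothing left below it):
  1 left: {7}→1  {8}→1
  2 left: {7,8}→2
  3 left: {6,7,8}→2
  4 left: {4,6,7,8}→2  {5,6,7,8}→2
  5 left: {0,5,6,7,8}→2  {3,4,6,7,8}→2  {4,5,6,7,8}→4
  6 left: {0,4,5,6,7,8}→6  {2,3,4,6,7,8}→2  {3,4,5,6,7,8}→6
  7 left: {0,3,4,5,6,7,8}→12  {1,2,3,4,6,7,8}→2  {2,3,4,5,6,7,8}→8
  placing 0:h first → 10 extensions
  placing 1:k first → 20 extensions
total linear extensions = 30

30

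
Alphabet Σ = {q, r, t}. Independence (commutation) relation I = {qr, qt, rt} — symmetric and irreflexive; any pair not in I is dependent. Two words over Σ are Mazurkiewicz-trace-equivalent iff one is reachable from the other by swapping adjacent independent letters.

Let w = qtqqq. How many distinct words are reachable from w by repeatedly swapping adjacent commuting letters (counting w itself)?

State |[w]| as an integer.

#0=q has no predecessor
#1=t has no predecessor
#2=q depends on [0:q]
#3=q depends on [2:q]
#4=q depends on [3:q]
sources: [0:q, 1:t]
N(rest) = Σ N(rest − s) over sources s of rest; N(one piece) = 1:
  size 1 → [1]=1  [4]=1
  size 2 → [1,4]=2  [3,4]=1
  size 3 → [1,3,4]=3  [2,3,4]=1
  first=0(q) contributes 4
  first=1(t) contributes 1
|[w]| = 5

5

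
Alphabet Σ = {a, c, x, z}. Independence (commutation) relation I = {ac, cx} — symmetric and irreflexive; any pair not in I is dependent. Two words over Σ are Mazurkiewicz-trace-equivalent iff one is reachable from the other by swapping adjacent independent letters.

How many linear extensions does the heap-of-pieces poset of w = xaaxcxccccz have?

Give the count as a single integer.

piece 0:x — minimal
piece 1:a rests on {0:x}
piece 2:a rests on {1:a}
piece 3:x rests on {2:a}
piece 4:c — minimal
piece 5:x rests on {3:x}
piece 6:c rests on {4:c}
piece 7:c rests on {6:c}
piece 8:c rests on {7:c}
piece 9:c rests on {8:c}
piece 10:z rests on {5:x, 9:c}
minimal pieces: {0:x, 4:c}
ways to finish when only these pieces remain (= sum over removing one remaining piece with nothing left below it):
  1 left: {10}→1
  2 left: {5,10}→1  {9,10}→1
  3 left: {3,5,10}→1  {5,9,10}→2  {8,9,10}→1
  4 left: {2,3,5,10}→1  {3,5,9,10}→3  {5,8,9,10}→3  {7,8,9,10}→1
  5 left: {1,2,3,5,10}→1  {2,3,5,9,10}→4  {3,5,8,9,10}→6  {5,7,8,9,10}→4  {6,7,8,9,10}→1
  6 left: {0,1,2,3,5,10}→1  {1,2,3,5,9,10}→5  {2,3,5,8,9,10}→10  {3,5,7,8,9,10}→10  {4,6,7,8,9,10}→1  {5,6,7,8,9,10}→5
  7 left: {0,1,2,3,5,9,10}→6  {1,2,3,5,8,9,10}→15  {2,3,5,7,8,9,10}→20  {3,5,6,7,8,9,10}→15  {4,5,6,7,8,9,10}→6
  8 left: {0,1,2,3,5,8,9,10}→21  {1,2,3,5,7,8,9,10}→35  {2,3,5,6,7,8,9,10}→35  {3,4,5,6,7,8,9,10}→21
  9 left: {0,1,2,3,5,7,8,9,10}→56  {1,2,3,5,6,7,8,9,10}→70  {2,3,4,5,6,7,8,9,10}→56
  placing 0:x first → 126 extensions
  placing 4:c first → 126 extensions
total linear extensions = 252

252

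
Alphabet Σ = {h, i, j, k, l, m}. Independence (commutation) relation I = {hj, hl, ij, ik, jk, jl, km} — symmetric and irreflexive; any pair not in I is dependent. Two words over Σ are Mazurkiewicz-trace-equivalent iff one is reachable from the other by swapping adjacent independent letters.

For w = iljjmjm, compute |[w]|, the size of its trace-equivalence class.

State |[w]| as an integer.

6

#0=i has no predecessor
#1=l depends on [0:i]
#2=j has no predecessor
#3=j depends on [2:j]
#4=m depends on [1:l, 3:j]
#5=j depends on [4:m]
#6=m depends on [5:j]
sources: [0:i, 2:j]
N(rest) = Σ N(rest − s) over sources s of rest; N(one piece) = 1:
  size 1 → [6]=1
  size 2 → [5,6]=1
  size 3 → [4,5,6]=1
  size 4 → [1,4,5,6]=1  [3,4,5,6]=1
  size 5 → [0,1,4,5,6]=1  [1,3,4,5,6]=2  [2,3,4,5,6]=1
  first=0(i) contributes 3
  first=2(j) contributes 3
|[w]| = 6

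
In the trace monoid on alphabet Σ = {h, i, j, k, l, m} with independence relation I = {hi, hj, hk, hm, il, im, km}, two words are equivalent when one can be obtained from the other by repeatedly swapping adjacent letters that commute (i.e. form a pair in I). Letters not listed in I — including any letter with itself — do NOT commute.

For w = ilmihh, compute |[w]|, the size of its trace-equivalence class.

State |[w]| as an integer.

0(i) covers ∅
1(l) covers ∅
2(m) covers 1:l
3(i) covers 0:i
4(h) covers 1:l
5(h) covers 4:h
floor of heap: 0:i, 1:l
completions by unplaced set U, small U first (add the entries for U minus each lowest piece of U):
  |U|=1: {2}:1  {3}:1  {5}:1
  |U|=2: {0,3}:1  {2,3}:2  {2,5}:2  {3,5}:2  {4,5}:1
  |U|=3: {0,2,3}:3  {0,3,5}:3  {2,3,5}:6  {2,4,5}:3  {3,4,5}:3
  |U|=4: {0,2,3,5}:12  {0,3,4,5}:6  {1,2,4,5}:3  {2,3,4,5}:12
  start at 0(i): 15
  start at 1(l): 30
sum over floor = 45

45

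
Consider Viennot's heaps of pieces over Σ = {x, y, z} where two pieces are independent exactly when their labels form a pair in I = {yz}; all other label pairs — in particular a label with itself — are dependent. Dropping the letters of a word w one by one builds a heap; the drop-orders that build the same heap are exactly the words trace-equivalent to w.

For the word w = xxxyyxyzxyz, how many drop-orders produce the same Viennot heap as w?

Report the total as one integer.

4

piece 0:x — minimal
piece 1:x rests on {0:x}
piece 2:x rests on {1:x}
piece 3:y rests on {2:x}
piece 4:y rests on {3:y}
piece 5:x rests on {4:y}
piece 6:y rests on {5:x}
piece 7:z rests on {5:x}
piece 8:x rests on {6:y, 7:z}
piece 9:y rests on {8:x}
piece 10:z rests on {8:x}
minimal pieces: {0:x}
ways to finish when only these pieces remain (= sum over removing one remaining piece with nothing left below it):
  1 left: {9}→1  {10}→1
  2 left: {9,10}→2
  3 left: {8,9,10}→2
  4 left: {6,8,9,10}→2  {7,8,9,10}→2
  5 left: {6,7,8,9,10}→4
  6 left: {5,6,7,8,9,10}→4
  7 left: {4,5,6,7,8,9,10}→4
  8 left: {3,4,5,6,7,8,9,10}→4
  9 left: {2,3,4,5,6,7,8,9,10}→4
  placing 0:x first → 4 extensions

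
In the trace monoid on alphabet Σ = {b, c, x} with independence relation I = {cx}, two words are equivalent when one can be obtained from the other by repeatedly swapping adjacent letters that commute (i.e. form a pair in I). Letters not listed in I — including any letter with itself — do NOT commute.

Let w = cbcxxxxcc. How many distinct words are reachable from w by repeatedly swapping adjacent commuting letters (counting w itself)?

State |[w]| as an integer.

35

piece 0:c — minimal
piece 1:b rests on {0:c}
piece 2:c rests on {1:b}
piece 3:x rests on {1:b}
piece 4:x rests on {3:x}
piece 5:x rests on {4:x}
piece 6:x rests on {5:x}
piece 7:c rests on {2:c}
piece 8:c rests on {7:c}
minimal pieces: {0:c}
ways to finish when only these pieces remain (= sum over removing one remaining piece with nothing left below it):
  1 left: {6}→1  {8}→1
  2 left: {5,6}→1  {6,8}→2  {7,8}→1
  3 left: {2,7,8}→1  {4,5,6}→1  {5,6,8}→3  {6,7,8}→3
  4 left: {2,6,7,8}→4  {3,4,5,6}→1  {4,5,6,8}→4  {5,6,7,8}→6
  5 left: {2,5,6,7,8}→10  {3,4,5,6,8}→5  {4,5,6,7,8}→10
  6 left: {2,4,5,6,7,8}→20  {3,4,5,6,7,8}→15
  7 left: {2,3,4,5,6,7,8}→35
  placing 0:c first → 35 extensions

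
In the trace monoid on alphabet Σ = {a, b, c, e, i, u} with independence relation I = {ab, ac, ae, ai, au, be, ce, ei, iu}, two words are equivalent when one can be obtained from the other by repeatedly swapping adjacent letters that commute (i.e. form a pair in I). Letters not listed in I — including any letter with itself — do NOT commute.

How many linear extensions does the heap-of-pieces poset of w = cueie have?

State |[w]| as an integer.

4

#0=c has no predecessor
#1=u depends on [0:c]
#2=e depends on [1:u]
#3=i depends on [0:c]
#4=e depends on [2:e]
sources: [0:c]
N(rest) = Σ N(rest − s) over sources s of rest; N(one piece) = 1:
  size 1 → [3]=1  [4]=1
  size 2 → [2,4]=1  [3,4]=2
  size 3 → [1,2,4]=1  [2,3,4]=3
  first=0(c) contributes 4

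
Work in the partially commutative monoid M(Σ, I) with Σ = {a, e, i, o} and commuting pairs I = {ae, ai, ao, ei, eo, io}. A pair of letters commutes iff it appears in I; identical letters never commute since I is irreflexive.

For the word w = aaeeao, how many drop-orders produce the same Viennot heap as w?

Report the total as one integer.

60

#0=a has no predecessor
#1=a depends on [0:a]
#2=e has no predecessor
#3=e depends on [2:e]
#4=a depends on [1:a]
#5=o has no predecessor
sources: [0:a, 2:e, 5:o]
N(rest) = Σ N(rest − s) over sources s of rest; N(one piece) = 1:
  size 1 → [3]=1  [4]=1  [5]=1
  size 2 → [1,4]=1  [2,3]=1  [3,4]=2  [3,5]=2  [4,5]=2
  size 3 → [0,1,4]=1  [1,3,4]=3  [1,4,5]=3  [2,3,4]=3  [2,3,5]=3  [3,4,5]=6
  size 4 → [0,1,3,4]=4  [0,1,4,5]=4  [1,2,3,4]=6  [1,3,4,5]=12  [2,3,4,5]=12
  first=0(a) contributes 30
  first=2(e) contributes 20
  first=5(o) contributes 10
|[w]| = 60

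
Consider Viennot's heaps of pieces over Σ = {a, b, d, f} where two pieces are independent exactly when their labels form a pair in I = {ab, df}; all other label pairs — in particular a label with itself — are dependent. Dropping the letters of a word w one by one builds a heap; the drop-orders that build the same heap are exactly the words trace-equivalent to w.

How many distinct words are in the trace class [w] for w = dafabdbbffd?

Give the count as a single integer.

6

0(d) covers ∅
1(a) covers 0:d
2(f) covers 1:a
3(a) covers 2:f
4(b) covers 2:f
5(d) covers 3:a, 4:b
6(b) covers 5:d
7(b) covers 6:b
8(f) covers 7:b
9(f) covers 8:f
10(d) covers 7:b
floor of heap: 0:d
completions by unplaced set U, small U first (add the entries for U minus each lowest piece of U):
  |U|=1: {9}:1  {10}:1
  |U|=2: {8,9}:1  {9,10}:2
  |U|=3: {8,9,10}:3
  |U|=4: {7,8,9,10}:3
  |U|=5: {6,7,8,9,10}:3
  |U|=6: {5,6,7,8,9,10}:3
  |U|=7: {3,5,6,7,8,9,10}:3  {4,5,6,7,8,9,10}:3
  |U|=8: {3,4,5,6,7,8,9,10}:6
  |U|=9: {2,3,4,5,6,7,8,9,10}:6
  start at 0(d): 6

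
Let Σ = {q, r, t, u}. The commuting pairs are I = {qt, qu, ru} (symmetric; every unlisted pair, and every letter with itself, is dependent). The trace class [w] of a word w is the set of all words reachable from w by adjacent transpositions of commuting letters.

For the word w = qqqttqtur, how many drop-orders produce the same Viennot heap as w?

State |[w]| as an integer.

piece 0:q — minimal
piece 1:q rests on {0:q}
piece 2:q rests on {1:q}
piece 3:t — minimal
piece 4:t rests on {3:t}
piece 5:q rests on {2:q}
piece 6:t rests on {4:t}
piece 7:u rests on {6:t}
piece 8:r rests on {5:q, 6:t}
minimal pieces: {0:q, 3:t}
ways to finish when only these pieces remain (= sum over removing one remaining piece with nothing left below it):
  1 left: {7}→1  {8}→1
  2 left: {5,8}→1  {7,8}→2
  3 left: {2,5,8}→1  {5,7,8}→3  {6,7,8}→2
  4 left: {1,2,5,8}→1  {2,5,7,8}→4  {4,6,7,8}→2  {5,6,7,8}→5
  5 left: {0,1,2,5,8}→1  {1,2,5,7,8}→5  {2,5,6,7,8}→9  {3,4,6,7,8}→2  {4,5,6,7,8}→7
  6 left: {0,1,2,5,7,8}→6  {1,2,5,6,7,8}→14  {2,4,5,6,7,8}→16  {3,4,5,6,7,8}→9
  7 left: {0,1,2,5,6,7,8}→20  {1,2,4,5,6,7,8}→30  {2,3,4,5,6,7,8}→25
  placing 0:q first → 55 extensions
  placing 3:t first → 50 extensions
total linear extensions = 105

105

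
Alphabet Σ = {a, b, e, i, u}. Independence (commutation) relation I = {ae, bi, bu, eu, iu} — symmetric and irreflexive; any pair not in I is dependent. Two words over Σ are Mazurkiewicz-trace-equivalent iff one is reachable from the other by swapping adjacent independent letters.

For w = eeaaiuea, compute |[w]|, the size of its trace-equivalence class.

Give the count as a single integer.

38

drop 0:e onto floor
drop 1:e onto {0:e}
drop 2:a onto floor
drop 3:a onto {2:a}
drop 4:i onto {1:e, 3:a}
drop 5:u onto {3:a}
drop 6:e onto {4:i}
drop 7:a onto {4:i, 5:u}
ground layer = {0:e, 2:a}
drop-orders for the pieces not yet dropped (sum over which currently-grounded one goes next):
  1 to go: {6} 1  {7} 1
  2 to go: {5,7} 1  {6,7} 2
  3 to go: {4,6,7} 2  {5,6,7} 3
  4 to go: {1,4,6,7} 2  {4,5,6,7} 5
  5 to go: {0,1,4,6,7} 2  {1,4,5,6,7} 7  {3,4,5,6,7} 5
  6 to go: {0,1,4,5,6,7} 9  {1,3,4,5,6,7} 12  {2,3,4,5,6,7} 5
  if 0:e drops first: 17 orders
  if 2:a drops first: 21 orders
heap linearizations: 38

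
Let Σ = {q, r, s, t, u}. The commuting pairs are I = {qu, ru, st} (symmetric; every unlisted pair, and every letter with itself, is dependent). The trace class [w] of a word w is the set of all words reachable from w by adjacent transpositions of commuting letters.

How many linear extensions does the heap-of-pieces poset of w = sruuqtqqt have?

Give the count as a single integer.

6

0(s) covers ∅
1(r) covers 0:s
2(u) covers 0:s
3(u) covers 2:u
4(q) covers 1:r
5(t) covers 3:u, 4:q
6(q) covers 5:t
7(q) covers 6:q
8(t) covers 7:q
floor of heap: 0:s
completions by unplaced set U, small U first (add the entries for U minus each lowest piece of U):
  |U|=1: {8}:1
  |U|=2: {7,8}:1
  |U|=3: {6,7,8}:1
  |U|=4: {5,6,7,8}:1
  |U|=5: {3,5,6,7,8}:1  {4,5,6,7,8}:1
  |U|=6: {1,4,5,6,7,8}:1  {2,3,5,6,7,8}:1  {3,4,5,6,7,8}:2
  |U|=7: {1,3,4,5,6,7,8}:3  {2,3,4,5,6,7,8}:3
  start at 0(s): 6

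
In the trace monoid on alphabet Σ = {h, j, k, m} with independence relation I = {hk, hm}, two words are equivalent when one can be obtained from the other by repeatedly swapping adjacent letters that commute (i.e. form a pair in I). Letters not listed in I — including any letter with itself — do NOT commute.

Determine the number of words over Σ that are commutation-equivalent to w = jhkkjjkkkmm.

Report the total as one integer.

#0=j has no predecessor
#1=h depends on [0:j]
#2=k depends on [0:j]
#3=k depends on [2:k]
#4=j depends on [1:h, 3:k]
#5=j depends on [4:j]
#6=k depends on [5:j]
#7=k depends on [6:k]
#8=k depends on [7:k]
#9=m depends on [8:k]
#10=m depends on [9:m]
sources: [0:j]
N(rest) = Σ N(rest − s) over sources s of rest; N(one piece) = 1:
  size 1 → [10]=1
  size 2 → [9,10]=1
  size 3 → [8,9,10]=1
  size 4 → [7,8,9,10]=1
  size 5 → [6,7,8,9,10]=1
  size 6 → [5,6,7,8,9,10]=1
  size 7 → [4,5,6,7,8,9,10]=1
  size 8 → [1,4,5,6,7,8,9,10]=1  [3,4,5,6,7,8,9,10]=1
  size 9 → [1,3,4,5,6,7,8,9,10]=2  [2,3,4,5,6,7,8,9,10]=1
  first=0(j) contributes 3

3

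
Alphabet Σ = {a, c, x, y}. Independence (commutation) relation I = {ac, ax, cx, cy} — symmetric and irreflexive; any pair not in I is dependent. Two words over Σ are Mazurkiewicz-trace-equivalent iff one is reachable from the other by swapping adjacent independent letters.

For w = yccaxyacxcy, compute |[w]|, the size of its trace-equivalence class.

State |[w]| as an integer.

0(y) covers ∅
1(c) covers ∅
2(c) covers 1:c
3(a) covers 0:y
4(x) covers 0:y
5(y) covers 3:a, 4:x
6(a) covers 5:y
7(c) covers 2:c
8(x) covers 5:y
9(c) covers 7:c
10(y) covers 6:a, 8:x
floor of heap: 0:y, 1:c
completions by unplaced set U, small U first (add the entries for U minus each lowest piece of U):
  |U|=1: {9}:1  {10}:1
  |U|=2: {6,10}:1  {7,9}:1  {8,10}:1  {9,10}:2
  |U|=3: {2,7,9}:1  {6,8,10}:2  {6,9,10}:3  {7,9,10}:3  {8,9,10}:3
  |U|=4: {1,2,7,9}:1  {2,7,9,10}:4  {5,6,8,10}:2  {6,7,9,10}:6  {6,8,9,10}:8  {7,8,9,10}:6
  |U|=5: {1,2,7,9,10}:5  {2,6,7,9,10}:10  {2,7,8,9,10}:10  {3,5,6,8,10}:2  {4,5,6,8,10}:2  {5,6,8,9,10}:10  {6,7,8,9,10}:20
  |U|=6: {1,2,6,7,9,10}:15  {1,2,7,8,9,10}:15  {2,6,7,8,9,10}:40  {3,4,5,6,8,10}:4  {3,5,6,8,9,10}:12  {4,5,6,8,9,10}:12  {5,6,7,8,9,10}:30
  |U|=7: {0,3,4,5,6,8,10}:4  {1,2,6,7,8,9,10}:70  {2,5,6,7,8,9,10}:70  {3,4,5,6,8,9,10}:28  {3,5,6,7,8,9,10}:42  {4,5,6,7,8,9,10}:42
  |U|=8: {0,3,4,5,6,8,9,10}:32  {1,2,5,6,7,8,9,10}:140  {2,3,5,6,7,8,9,10}:112  {2,4,5,6,7,8,9,10}:112  {3,4,5,6,7,8,9,10}:112
  |U|=9: {0,3,4,5,6,7,8,9,10}:144  {1,2,3,5,6,7,8,9,10}:252  {1,2,4,5,6,7,8,9,10}:252  {2,3,4,5,6,7,8,9,10}:336
  start at 0(y): 840
  start at 1(c): 480
sum over floor = 1320

1320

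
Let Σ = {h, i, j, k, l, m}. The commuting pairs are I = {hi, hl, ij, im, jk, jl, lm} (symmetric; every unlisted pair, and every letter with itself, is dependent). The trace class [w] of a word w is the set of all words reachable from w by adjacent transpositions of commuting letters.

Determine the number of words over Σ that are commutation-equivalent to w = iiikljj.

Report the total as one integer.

0(i) covers ∅
1(i) covers 0:i
2(i) covers 1:i
3(k) covers 2:i
4(l) covers 3:k
5(j) covers ∅
6(j) covers 5:j
floor of heap: 0:i, 5:j
completions by unplaced set U, small U first (add the entries for U minus each lowest piece of U):
  |U|=1: {4}:1  {6}:1
  |U|=2: {3,4}:1  {4,6}:2  {5,6}:1
  |U|=3: {2,3,4}:1  {3,4,6}:3  {4,5,6}:3
  |U|=4: {1,2,3,4}:1  {2,3,4,6}:4  {3,4,5,6}:6
  |U|=5: {0,1,2,3,4}:1  {1,2,3,4,6}:5  {2,3,4,5,6}:10
  start at 0(i): 15
  start at 5(j): 6
sum over floor = 21

21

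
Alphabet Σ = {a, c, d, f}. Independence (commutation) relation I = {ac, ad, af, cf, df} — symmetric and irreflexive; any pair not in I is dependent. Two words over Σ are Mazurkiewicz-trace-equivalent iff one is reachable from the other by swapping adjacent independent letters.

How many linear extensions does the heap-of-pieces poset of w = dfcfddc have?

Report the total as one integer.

#0=d has no predecessor
#1=f has no predecessor
#2=c depends on [0:d]
#3=f depends on [1:f]
#4=d depends on [2:c]
#5=d depends on [4:d]
#6=c depends on [5:d]
sources: [0:d, 1:f]
N(rest) = Σ N(rest − s) over sources s of rest; N(one piece) = 1:
  size 1 → [3]=1  [6]=1
  size 2 → [1,3]=1  [3,6]=2  [5,6]=1
  size 3 → [1,3,6]=3  [3,5,6]=3  [4,5,6]=1
  size 4 → [1,3,5,6]=6  [2,4,5,6]=1  [3,4,5,6]=4
  size 5 → [0,2,4,5,6]=1  [1,3,4,5,6]=10  [2,3,4,5,6]=5
  first=0(d) contributes 15
  first=1(f) contributes 6
|[w]| = 21

21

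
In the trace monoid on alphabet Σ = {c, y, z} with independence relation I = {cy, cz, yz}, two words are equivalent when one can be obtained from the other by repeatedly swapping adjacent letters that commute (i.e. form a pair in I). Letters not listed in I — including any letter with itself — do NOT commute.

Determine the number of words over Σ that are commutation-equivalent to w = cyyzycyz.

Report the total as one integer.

#0=c has no predecessor
#1=y has no predecessor
#2=y depends on [1:y]
#3=z has no predecessor
#4=y depends on [2:y]
#5=c depends on [0:c]
#6=y depends on [4:y]
#7=z depends on [3:z]
sources: [0:c, 1:y, 3:z]
N(rest) = Σ N(rest − s) over sources s of rest; N(one piece) = 1:
  size 1 → [5]=1  [6]=1  [7]=1
  size 2 → [0,5]=1  [3,7]=1  [4,6]=1  [5,6]=2  [5,7]=2  [6,7]=2
  size 3 → [0,5,6]=3  [0,5,7]=3  [2,4,6]=1  [3,5,7]=3  [3,6,7]=3  [4,5,6]=3  [4,6,7]=3  [5,6,7]=6
  size 4 → [0,3,5,7]=6  [0,4,5,6]=6  [0,5,6,7]=12  [1,2,4,6]=1  [2,4,5,6]=4  [2,4,6,7]=4  [3,4,6,7]=6  [3,5,6,7]=12  [4,5,6,7]=12
  size 5 → [0,2,4,5,6]=10  [0,3,5,6,7]=30  [0,4,5,6,7]=30  [1,2,4,5,6]=5  [1,2,4,6,7]=5  [2,3,4,6,7]=10  [2,4,5,6,7]=20  [3,4,5,6,7]=30
  size 6 → [0,1,2,4,5,6]=15  [0,2,4,5,6,7]=60  [0,3,4,5,6,7]=90  [1,2,3,4,6,7]=15  [1,2,4,5,6,7]=30  [2,3,4,5,6,7]=60
  first=0(c) contributes 105
  first=1(y) contributes 210
  first=3(z) contributes 105
|[w]| = 420

420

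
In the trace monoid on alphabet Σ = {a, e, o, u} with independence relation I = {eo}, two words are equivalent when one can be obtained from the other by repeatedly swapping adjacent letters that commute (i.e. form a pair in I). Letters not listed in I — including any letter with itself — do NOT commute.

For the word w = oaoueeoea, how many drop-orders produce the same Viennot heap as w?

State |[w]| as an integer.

0(o) covers ∅
1(a) covers 0:o
2(o) covers 1:a
3(u) covers 2:o
4(e) covers 3:u
5(e) covers 4:e
6(o) covers 3:u
7(e) covers 5:e
8(a) covers 6:o, 7:e
floor of heap: 0:o
completions by unplaced set U, small U first (add the entries for U minus each lowest piece of U):
  |U|=1: {8}:1
  |U|=2: {6,8}:1  {7,8}:1
  |U|=3: {5,7,8}:1  {6,7,8}:2
  |U|=4: {4,5,7,8}:1  {5,6,7,8}:3
  |U|=5: {4,5,6,7,8}:4
  |U|=6: {3,4,5,6,7,8}:4
  |U|=7: {2,3,4,5,6,7,8}:4
  start at 0(o): 4

4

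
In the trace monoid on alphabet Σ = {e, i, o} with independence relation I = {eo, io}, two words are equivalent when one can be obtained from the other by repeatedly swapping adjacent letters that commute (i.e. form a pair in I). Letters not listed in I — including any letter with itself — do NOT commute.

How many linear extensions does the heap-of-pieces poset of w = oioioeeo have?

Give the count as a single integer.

0(o) covers ∅
1(i) covers ∅
2(o) covers 0:o
3(i) covers 1:i
4(o) covers 2:o
5(e) covers 3:i
6(e) covers 5:e
7(o) covers 4:o
floor of heap: 0:o, 1:i
completions by unplaced set U, small U first (add the entries for U minus each lowest piece of U):
  |U|=1: {6}:1  {7}:1
  |U|=2: {4,7}:1  {5,6}:1  {6,7}:2
  |U|=3: {2,4,7}:1  {3,5,6}:1  {4,6,7}:3  {5,6,7}:3
  |U|=4: {0,2,4,7}:1  {1,3,5,6}:1  {2,4,6,7}:4  {3,5,6,7}:4  {4,5,6,7}:6
  |U|=5: {0,2,4,6,7}:5  {1,3,5,6,7}:5  {2,4,5,6,7}:10  {3,4,5,6,7}:10
  |U|=6: {0,2,4,5,6,7}:15  {1,3,4,5,6,7}:15  {2,3,4,5,6,7}:20
  start at 0(o): 35
  start at 1(i): 35
sum over floor = 70

70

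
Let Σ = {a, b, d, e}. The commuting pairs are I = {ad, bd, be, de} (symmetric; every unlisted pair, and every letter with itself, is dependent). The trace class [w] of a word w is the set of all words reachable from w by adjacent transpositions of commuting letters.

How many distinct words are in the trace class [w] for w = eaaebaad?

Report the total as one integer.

16

0(e) covers ∅
1(a) covers 0:e
2(a) covers 1:a
3(e) covers 2:a
4(b) covers 2:a
5(a) covers 3:e, 4:b
6(a) covers 5:a
7(d) covers ∅
floor of heap: 0:e, 7:d
completions by unplaced set U, small U first (add the entries for U minus each lowest piece of U):
  |U|=1: {6}:1  {7}:1
  |U|=2: {5,6}:1  {6,7}:2
  |U|=3: {3,5,6}:1  {4,5,6}:1  {5,6,7}:3
  |U|=4: {3,4,5,6}:2  {3,5,6,7}:4  {4,5,6,7}:4
  |U|=5: {2,3,4,5,6}:2  {3,4,5,6,7}:10
  |U|=6: {1,2,3,4,5,6}:2  {2,3,4,5,6,7}:12
  start at 0(e): 14
  start at 7(d): 2
sum over floor = 16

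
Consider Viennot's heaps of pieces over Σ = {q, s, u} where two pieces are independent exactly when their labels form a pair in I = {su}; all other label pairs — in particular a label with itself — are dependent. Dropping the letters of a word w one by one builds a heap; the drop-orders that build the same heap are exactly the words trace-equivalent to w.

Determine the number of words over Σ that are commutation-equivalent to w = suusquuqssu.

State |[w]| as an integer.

18

#0=s has no predecessor
#1=u has no predecessor
#2=u depends on [1:u]
#3=s depends on [0:s]
#4=q depends on [2:u, 3:s]
#5=u depends on [4:q]
#6=u depends on [5:u]
#7=q depends on [6:u]
#8=s depends on [7:q]
#9=s depends on [8:s]
#10=u depends on [7:q]
sources: [0:s, 1:u]
N(rest) = Σ N(rest − s) over sources s of rest; N(one piece) = 1:
  size 1 → [9]=1  [10]=1
  size 2 → [8,9]=1  [9,10]=2
  size 3 → [8,9,10]=3
  size 4 → [7,8,9,10]=3
  size 5 → [6,7,8,9,10]=3
  size 6 → [5,6,7,8,9,10]=3
  size 7 → [4,5,6,7,8,9,10]=3
  size 8 → [2,4,5,6,7,8,9,10]=3  [3,4,5,6,7,8,9,10]=3
  size 9 → [0,3,4,5,6,7,8,9,10]=3  [1,2,4,5,6,7,8,9,10]=3  [2,3,4,5,6,7,8,9,10]=6
  first=0(s) contributes 9
  first=1(u) contributes 9
|[w]| = 18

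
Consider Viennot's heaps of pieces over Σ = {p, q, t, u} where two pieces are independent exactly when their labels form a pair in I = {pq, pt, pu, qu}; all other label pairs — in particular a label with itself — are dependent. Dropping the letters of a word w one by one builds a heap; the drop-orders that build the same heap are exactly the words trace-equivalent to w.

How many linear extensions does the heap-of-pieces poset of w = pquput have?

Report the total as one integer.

#0=p has no predecessor
#1=q has no predecessor
#2=u has no predecessor
#3=p depends on [0:p]
#4=u depends on [2:u]
#5=t depends on [1:q, 4:u]
sources: [0:p, 1:q, 2:u]
N(rest) = Σ N(rest − s) over sources s of rest; N(one piece) = 1:
  size 1 → [3]=1  [5]=1
  size 2 → [0,3]=1  [1,5]=1  [3,5]=2  [4,5]=1
  size 3 → [0,3,5]=3  [1,3,5]=3  [1,4,5]=2  [2,4,5]=1  [3,4,5]=3
  size 4 → [0,1,3,5]=6  [0,3,4,5]=6  [1,2,4,5]=3  [1,3,4,5]=8  [2,3,4,5]=4
  first=0(p) contributes 15
  first=1(q) contributes 10
  first=2(u) contributes 20
|[w]| = 45

45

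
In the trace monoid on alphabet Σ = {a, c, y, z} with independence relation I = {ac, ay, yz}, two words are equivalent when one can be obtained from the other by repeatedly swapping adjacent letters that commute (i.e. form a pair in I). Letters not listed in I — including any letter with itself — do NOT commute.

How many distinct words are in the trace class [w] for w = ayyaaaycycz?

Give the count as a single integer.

210

#0=a has no predecessor
#1=y has no predecessor
#2=y depends on [1:y]
#3=a depends on [0:a]
#4=a depends on [3:a]
#5=a depends on [4:a]
#6=y depends on [2:y]
#7=c depends on [6:y]
#8=y depends on [7:c]
#9=c depends on [8:y]
#10=z depends on [5:a, 9:c]
sources: [0:a, 1:y]
N(rest) = Σ N(rest − s) over sources s of rest; N(one piece) = 1:
  size 1 → [10]=1
  size 2 → [5,10]=1  [9,10]=1
  size 3 → [4,5,10]=1  [5,9,10]=2  [8,9,10]=1
  size 4 → [3,4,5,10]=1  [4,5,9,10]=3  [5,8,9,10]=3  [7,8,9,10]=1
  size 5 → [0,3,4,5,10]=1  [3,4,5,9,10]=4  [4,5,8,9,10]=6  [5,7,8,9,10]=4  [6,7,8,9,10]=1
  size 6 → [0,3,4,5,9,10]=5  [2,6,7,8,9,10]=1  [3,4,5,8,9,10]=10  [4,5,7,8,9,10]=10  [5,6,7,8,9,10]=5
  size 7 → [0,3,4,5,8,9,10]=15  [1,2,6,7,8,9,10]=1  [2,5,6,7,8,9,10]=6  [3,4,5,7,8,9,10]=20  [4,5,6,7,8,9,10]=15
  size 8 → [0,3,4,5,7,8,9,10]=35  [1,2,5,6,7,8,9,10]=7  [2,4,5,6,7,8,9,10]=21  [3,4,5,6,7,8,9,10]=35
  size 9 → [0,3,4,5,6,7,8,9,10]=70  [1,2,4,5,6,7,8,9,10]=28  [2,3,4,5,6,7,8,9,10]=56
  first=0(a) contributes 84
  first=1(y) contributes 126
|[w]| = 210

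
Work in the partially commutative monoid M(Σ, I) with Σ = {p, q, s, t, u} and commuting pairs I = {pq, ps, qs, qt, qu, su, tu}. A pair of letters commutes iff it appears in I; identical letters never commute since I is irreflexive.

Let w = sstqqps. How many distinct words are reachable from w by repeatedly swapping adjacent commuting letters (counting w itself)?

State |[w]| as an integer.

42

#0=s has no predecessor
#1=s depends on [0:s]
#2=t depends on [1:s]
#3=q has no predecessor
#4=q depends on [3:q]
#5=p depends on [2:t]
#6=s depends on [2:t]
sources: [0:s, 3:q]
N(rest) = Σ N(rest − s) over sources s of rest; N(one piece) = 1:
  size 1 → [4]=1  [5]=1  [6]=1
  size 2 → [3,4]=1  [4,5]=2  [4,6]=2  [5,6]=2
  size 3 → [2,5,6]=2  [3,4,5]=3  [3,4,6]=3  [4,5,6]=6
  size 4 → [1,2,5,6]=2  [2,4,5,6]=8  [3,4,5,6]=12
  size 5 → [0,1,2,5,6]=2  [1,2,4,5,6]=10  [2,3,4,5,6]=20
  first=0(s) contributes 30
  first=3(q) contributes 12
|[w]| = 42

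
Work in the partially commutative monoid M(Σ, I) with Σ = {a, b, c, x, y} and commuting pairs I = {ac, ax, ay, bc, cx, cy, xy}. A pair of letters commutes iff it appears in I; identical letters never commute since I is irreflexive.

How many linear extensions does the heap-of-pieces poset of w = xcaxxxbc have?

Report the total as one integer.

140

#0=x has no predecessor
#1=c has no predecessor
#2=a has no predecessor
#3=x depends on [0:x]
#4=x depends on [3:x]
#5=x depends on [4:x]
#6=b depends on [2:a, 5:x]
#7=c depends on [1:c]
sources: [0:x, 1:c, 2:a]
N(rest) = Σ N(rest − s) over sources s of rest; N(one piece) = 1:
  size 1 → [6]=1  [7]=1
  size 2 → [1,7]=1  [2,6]=1  [5,6]=1  [6,7]=2
  size 3 → [1,6,7]=3  [2,5,6]=2  [2,6,7]=3  [4,5,6]=1  [5,6,7]=3
  size 4 → [1,2,6,7]=6  [1,5,6,7]=6  [2,4,5,6]=3  [2,5,6,7]=8  [3,4,5,6]=1  [4,5,6,7]=4
  size 5 → [0,3,4,5,6]=1  [1,2,5,6,7]=20  [1,4,5,6,7]=10  [2,3,4,5,6]=4  [2,4,5,6,7]=15  [3,4,5,6,7]=5
  size 6 → [0,2,3,4,5,6]=5  [0,3,4,5,6,7]=6  [1,2,4,5,6,7]=45  [1,3,4,5,6,7]=15  [2,3,4,5,6,7]=24
  first=0(x) contributes 84
  first=1(c) contributes 35
  first=2(a) contributes 21
|[w]| = 140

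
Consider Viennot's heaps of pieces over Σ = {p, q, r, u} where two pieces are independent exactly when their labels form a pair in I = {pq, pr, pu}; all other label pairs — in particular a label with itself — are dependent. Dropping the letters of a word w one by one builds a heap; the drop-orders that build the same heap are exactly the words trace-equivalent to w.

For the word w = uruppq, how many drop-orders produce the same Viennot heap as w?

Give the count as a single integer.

0(u) covers ∅
1(r) covers 0:u
2(u) covers 1:r
3(p) covers ∅
4(p) covers 3:p
5(q) covers 2:u
floor of heap: 0:u, 3:p
completions by unplaced set U, small U first (add the entries for U minus each lowest piece of U):
  |U|=1: {4}:1  {5}:1
  |U|=2: {2,5}:1  {3,4}:1  {4,5}:2
  |U|=3: {1,2,5}:1  {2,4,5}:3  {3,4,5}:3
  |U|=4: {0,1,2,5}:1  {1,2,4,5}:4  {2,3,4,5}:6
  start at 0(u): 10
  start at 3(p): 5
sum over floor = 15

15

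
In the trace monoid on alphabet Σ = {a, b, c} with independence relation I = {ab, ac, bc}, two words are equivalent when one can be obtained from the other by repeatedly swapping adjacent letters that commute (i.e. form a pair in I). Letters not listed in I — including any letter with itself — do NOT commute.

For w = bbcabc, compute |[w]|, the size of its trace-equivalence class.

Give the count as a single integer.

piece 0:b — minimal
piece 1:b rests on {0:b}
piece 2:c — minimal
piece 3:a — minimal
piece 4:b rests on {1:b}
piece 5:c rests on {2:c}
minimal pieces: {0:b, 2:c, 3:a}
ways to finish when only these pieces remain (= sum over removing one remaining piece with nothing left below it):
  1 left: {3}→1  {4}→1  {5}→1
  2 left: {1,4}→1  {2,5}→1  {3,4}→2  {3,5}→2  {4,5}→2
  3 left: {0,1,4}→1  {1,3,4}→3  {1,4,5}→3  {2,3,5}→3  {2,4,5}→3  {3,4,5}→6
  4 left: {0,1,3,4}→4  {0,1,4,5}→4  {1,2,4,5}→6  {1,3,4,5}→12  {2,3,4,5}→12
  placing 0:b first → 30 extensions
  placing 2:c first → 20 extensions
  placing 3:a first → 10 extensions
total linear extensions = 60

60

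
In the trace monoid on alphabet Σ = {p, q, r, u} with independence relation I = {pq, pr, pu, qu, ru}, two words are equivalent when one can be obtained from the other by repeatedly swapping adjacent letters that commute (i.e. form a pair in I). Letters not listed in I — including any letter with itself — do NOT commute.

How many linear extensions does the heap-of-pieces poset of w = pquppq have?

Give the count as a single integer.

0(p) covers ∅
1(q) covers ∅
2(u) covers ∅
3(p) covers 0:p
4(p) covers 3:p
5(q) covers 1:q
floor of heap: 0:p, 1:q, 2:u
completions by unplaced set U, small U first (add the entries for U minus each lowest piece of U):
  |U|=1: {2}:1  {4}:1  {5}:1
  |U|=2: {1,5}:1  {2,4}:2  {2,5}:2  {3,4}:1  {4,5}:2
  |U|=3: {0,3,4}:1  {1,2,5}:3  {1,4,5}:3  {2,3,4}:3  {2,4,5}:6  {3,4,5}:3
  |U|=4: {0,2,3,4}:4  {0,3,4,5}:4  {1,2,4,5}:12  {1,3,4,5}:6  {2,3,4,5}:12
  start at 0(p): 30
  start at 1(q): 20
  start at 2(u): 10
sum over floor = 60

60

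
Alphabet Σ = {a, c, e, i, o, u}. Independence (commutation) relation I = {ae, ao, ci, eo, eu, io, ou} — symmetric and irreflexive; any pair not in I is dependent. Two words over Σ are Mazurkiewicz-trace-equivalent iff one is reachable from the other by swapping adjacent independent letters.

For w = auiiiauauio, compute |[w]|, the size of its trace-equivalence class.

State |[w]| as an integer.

11

#0=a has no predecessor
#1=u depends on [0:a]
#2=i depends on [1:u]
#3=i depends on [2:i]
#4=i depends on [3:i]
#5=a depends on [4:i]
#6=u depends on [5:a]
#7=a depends on [6:u]
#8=u depends on [7:a]
#9=i depends on [8:u]
#10=o has no predecessor
sources: [0:a, 10:o]
N(rest) = Σ N(rest − s) over sources s of rest; N(one piece) = 1:
  size 1 → [9]=1  [10]=1
  size 2 → [8,9]=1  [9,10]=2
  size 3 → [7,8,9]=1  [8,9,10]=3
  size 4 → [6,7,8,9]=1  [7,8,9,10]=4
  size 5 → [5,6,7,8,9]=1  [6,7,8,9,10]=5
  size 6 → [4,5,6,7,8,9]=1  [5,6,7,8,9,10]=6
  size 7 → [3,4,5,6,7,8,9]=1  [4,5,6,7,8,9,10]=7
  size 8 → [2,3,4,5,6,7,8,9]=1  [3,4,5,6,7,8,9,10]=8
  size 9 → [1,2,3,4,5,6,7,8,9]=1  [2,3,4,5,6,7,8,9,10]=9
  first=0(a) contributes 10
  first=10(o) contributes 1
|[w]| = 11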